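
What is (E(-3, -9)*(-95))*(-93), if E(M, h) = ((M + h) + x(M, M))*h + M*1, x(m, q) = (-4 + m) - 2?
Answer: 1643310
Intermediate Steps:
x(m, q) = -6 + m
E(M, h) = M + h*(-6 + h + 2*M) (E(M, h) = ((M + h) + (-6 + M))*h + M*1 = (-6 + h + 2*M)*h + M = h*(-6 + h + 2*M) + M = M + h*(-6 + h + 2*M))
(E(-3, -9)*(-95))*(-93) = ((-3 + (-9)² - 3*(-9) - 9*(-6 - 3))*(-95))*(-93) = ((-3 + 81 + 27 - 9*(-9))*(-95))*(-93) = ((-3 + 81 + 27 + 81)*(-95))*(-93) = (186*(-95))*(-93) = -17670*(-93) = 1643310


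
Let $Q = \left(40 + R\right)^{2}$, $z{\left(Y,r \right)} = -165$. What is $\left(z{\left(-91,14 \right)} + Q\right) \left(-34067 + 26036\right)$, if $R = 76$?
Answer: $-106740021$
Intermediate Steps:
$Q = 13456$ ($Q = \left(40 + 76\right)^{2} = 116^{2} = 13456$)
$\left(z{\left(-91,14 \right)} + Q\right) \left(-34067 + 26036\right) = \left(-165 + 13456\right) \left(-34067 + 26036\right) = 13291 \left(-8031\right) = -106740021$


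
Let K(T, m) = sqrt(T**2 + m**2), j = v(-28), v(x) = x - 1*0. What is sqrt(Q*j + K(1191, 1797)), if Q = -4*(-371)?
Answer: sqrt(-41552 + 3*sqrt(516410)) ≈ 198.48*I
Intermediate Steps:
v(x) = x (v(x) = x + 0 = x)
Q = 1484
j = -28
sqrt(Q*j + K(1191, 1797)) = sqrt(1484*(-28) + sqrt(1191**2 + 1797**2)) = sqrt(-41552 + sqrt(1418481 + 3229209)) = sqrt(-41552 + sqrt(4647690)) = sqrt(-41552 + 3*sqrt(516410))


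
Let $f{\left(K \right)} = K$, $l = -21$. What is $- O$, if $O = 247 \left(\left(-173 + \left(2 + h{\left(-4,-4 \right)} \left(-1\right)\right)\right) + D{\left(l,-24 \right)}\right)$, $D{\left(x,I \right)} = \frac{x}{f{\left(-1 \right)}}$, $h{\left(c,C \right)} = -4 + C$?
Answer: $35074$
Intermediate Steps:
$D{\left(x,I \right)} = - x$ ($D{\left(x,I \right)} = \frac{x}{-1} = x \left(-1\right) = - x$)
$O = -35074$ ($O = 247 \left(\left(-173 + \left(2 + \left(-4 - 4\right) \left(-1\right)\right)\right) - -21\right) = 247 \left(\left(-173 + \left(2 - -8\right)\right) + 21\right) = 247 \left(\left(-173 + \left(2 + 8\right)\right) + 21\right) = 247 \left(\left(-173 + 10\right) + 21\right) = 247 \left(-163 + 21\right) = 247 \left(-142\right) = -35074$)
$- O = \left(-1\right) \left(-35074\right) = 35074$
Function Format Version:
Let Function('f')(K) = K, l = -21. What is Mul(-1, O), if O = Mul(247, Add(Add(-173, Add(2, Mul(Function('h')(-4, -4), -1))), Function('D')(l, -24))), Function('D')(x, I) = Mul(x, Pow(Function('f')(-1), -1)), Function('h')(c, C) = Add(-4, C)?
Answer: 35074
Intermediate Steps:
Function('D')(x, I) = Mul(-1, x) (Function('D')(x, I) = Mul(x, Pow(-1, -1)) = Mul(x, -1) = Mul(-1, x))
O = -35074 (O = Mul(247, Add(Add(-173, Add(2, Mul(Add(-4, -4), -1))), Mul(-1, -21))) = Mul(247, Add(Add(-173, Add(2, Mul(-8, -1))), 21)) = Mul(247, Add(Add(-173, Add(2, 8)), 21)) = Mul(247, Add(Add(-173, 10), 21)) = Mul(247, Add(-163, 21)) = Mul(247, -142) = -35074)
Mul(-1, O) = Mul(-1, -35074) = 35074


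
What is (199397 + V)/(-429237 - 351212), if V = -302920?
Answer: 103523/780449 ≈ 0.13265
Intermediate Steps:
(199397 + V)/(-429237 - 351212) = (199397 - 302920)/(-429237 - 351212) = -103523/(-780449) = -103523*(-1/780449) = 103523/780449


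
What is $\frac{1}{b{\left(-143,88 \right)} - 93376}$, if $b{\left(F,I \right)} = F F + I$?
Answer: $- \frac{1}{72839} \approx -1.3729 \cdot 10^{-5}$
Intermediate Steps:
$b{\left(F,I \right)} = I + F^{2}$ ($b{\left(F,I \right)} = F^{2} + I = I + F^{2}$)
$\frac{1}{b{\left(-143,88 \right)} - 93376} = \frac{1}{\left(88 + \left(-143\right)^{2}\right) - 93376} = \frac{1}{\left(88 + 20449\right) - 93376} = \frac{1}{20537 - 93376} = \frac{1}{-72839} = - \frac{1}{72839}$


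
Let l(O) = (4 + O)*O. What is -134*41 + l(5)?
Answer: -5449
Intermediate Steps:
l(O) = O*(4 + O)
-134*41 + l(5) = -134*41 + 5*(4 + 5) = -5494 + 5*9 = -5494 + 45 = -5449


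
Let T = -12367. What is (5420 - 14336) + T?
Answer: -21283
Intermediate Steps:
(5420 - 14336) + T = (5420 - 14336) - 12367 = -8916 - 12367 = -21283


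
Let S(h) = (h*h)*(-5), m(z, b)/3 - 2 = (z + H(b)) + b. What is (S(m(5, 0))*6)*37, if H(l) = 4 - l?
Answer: -1208790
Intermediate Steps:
m(z, b) = 18 + 3*z (m(z, b) = 6 + 3*((z + (4 - b)) + b) = 6 + 3*((4 + z - b) + b) = 6 + 3*(4 + z) = 6 + (12 + 3*z) = 18 + 3*z)
S(h) = -5*h**2 (S(h) = h**2*(-5) = -5*h**2)
(S(m(5, 0))*6)*37 = (-5*(18 + 3*5)**2*6)*37 = (-5*(18 + 15)**2*6)*37 = (-5*33**2*6)*37 = (-5*1089*6)*37 = -5445*6*37 = -32670*37 = -1208790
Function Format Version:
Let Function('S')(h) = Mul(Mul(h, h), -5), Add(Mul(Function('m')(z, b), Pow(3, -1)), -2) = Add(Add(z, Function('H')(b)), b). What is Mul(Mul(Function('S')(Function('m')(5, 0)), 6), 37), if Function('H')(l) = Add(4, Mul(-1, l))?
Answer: -1208790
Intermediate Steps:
Function('m')(z, b) = Add(18, Mul(3, z)) (Function('m')(z, b) = Add(6, Mul(3, Add(Add(z, Add(4, Mul(-1, b))), b))) = Add(6, Mul(3, Add(Add(4, z, Mul(-1, b)), b))) = Add(6, Mul(3, Add(4, z))) = Add(6, Add(12, Mul(3, z))) = Add(18, Mul(3, z)))
Function('S')(h) = Mul(-5, Pow(h, 2)) (Function('S')(h) = Mul(Pow(h, 2), -5) = Mul(-5, Pow(h, 2)))
Mul(Mul(Function('S')(Function('m')(5, 0)), 6), 37) = Mul(Mul(Mul(-5, Pow(Add(18, Mul(3, 5)), 2)), 6), 37) = Mul(Mul(Mul(-5, Pow(Add(18, 15), 2)), 6), 37) = Mul(Mul(Mul(-5, Pow(33, 2)), 6), 37) = Mul(Mul(Mul(-5, 1089), 6), 37) = Mul(Mul(-5445, 6), 37) = Mul(-32670, 37) = -1208790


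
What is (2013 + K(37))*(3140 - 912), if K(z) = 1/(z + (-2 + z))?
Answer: 80729909/18 ≈ 4.4850e+6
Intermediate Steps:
K(z) = 1/(-2 + 2*z)
(2013 + K(37))*(3140 - 912) = (2013 + 1/(2*(-1 + 37)))*(3140 - 912) = (2013 + (½)/36)*2228 = (2013 + (½)*(1/36))*2228 = (2013 + 1/72)*2228 = (144937/72)*2228 = 80729909/18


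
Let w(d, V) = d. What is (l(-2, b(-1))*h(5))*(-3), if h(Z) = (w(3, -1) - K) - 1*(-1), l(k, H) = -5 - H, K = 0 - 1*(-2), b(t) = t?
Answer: 24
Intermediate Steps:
K = 2 (K = 0 + 2 = 2)
h(Z) = 2 (h(Z) = (3 - 1*2) - 1*(-1) = (3 - 2) + 1 = 1 + 1 = 2)
(l(-2, b(-1))*h(5))*(-3) = ((-5 - 1*(-1))*2)*(-3) = ((-5 + 1)*2)*(-3) = -4*2*(-3) = -8*(-3) = 24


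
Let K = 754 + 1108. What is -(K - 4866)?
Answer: 3004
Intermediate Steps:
K = 1862
-(K - 4866) = -(1862 - 4866) = -1*(-3004) = 3004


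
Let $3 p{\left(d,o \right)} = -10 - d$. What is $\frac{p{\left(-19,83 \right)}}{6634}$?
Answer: $\frac{3}{6634} \approx 0.00045222$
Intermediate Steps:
$p{\left(d,o \right)} = - \frac{10}{3} - \frac{d}{3}$ ($p{\left(d,o \right)} = \frac{-10 - d}{3} = - \frac{10}{3} - \frac{d}{3}$)
$\frac{p{\left(-19,83 \right)}}{6634} = \frac{- \frac{10}{3} - - \frac{19}{3}}{6634} = \left(- \frac{10}{3} + \frac{19}{3}\right) \frac{1}{6634} = 3 \cdot \frac{1}{6634} = \frac{3}{6634}$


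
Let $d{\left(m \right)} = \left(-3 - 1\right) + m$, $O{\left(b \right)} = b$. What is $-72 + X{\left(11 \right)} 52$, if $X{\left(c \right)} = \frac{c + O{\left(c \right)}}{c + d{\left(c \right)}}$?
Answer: $- \frac{76}{9} \approx -8.4444$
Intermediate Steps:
$d{\left(m \right)} = -4 + m$
$X{\left(c \right)} = \frac{2 c}{-4 + 2 c}$ ($X{\left(c \right)} = \frac{c + c}{c + \left(-4 + c\right)} = \frac{2 c}{-4 + 2 c}$)
$-72 + X{\left(11 \right)} 52 = -72 + \frac{11}{-2 + 11} \cdot 52 = -72 + \frac{11}{9} \cdot 52 = -72 + \frac{572}{9} = - \frac{76}{9}$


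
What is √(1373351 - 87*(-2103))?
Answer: 2*√389078 ≈ 1247.5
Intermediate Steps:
√(1373351 - 87*(-2103)) = √(1373351 + 182961) = √1556312 = 2*√389078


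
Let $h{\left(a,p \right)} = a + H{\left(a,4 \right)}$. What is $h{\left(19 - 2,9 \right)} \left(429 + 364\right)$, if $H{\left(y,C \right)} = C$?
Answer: $16653$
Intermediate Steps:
$h{\left(a,p \right)} = 4 + a$ ($h{\left(a,p \right)} = a + 4 = 4 + a$)
$h{\left(19 - 2,9 \right)} \left(429 + 364\right) = \left(4 + \left(19 - 2\right)\right) \left(429 + 364\right) = \left(4 + 17\right) 793 = 21 \cdot 793 = 16653$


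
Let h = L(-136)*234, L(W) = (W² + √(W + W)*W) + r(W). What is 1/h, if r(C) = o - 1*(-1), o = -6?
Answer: 18491/81185830362 + 272*I*√17/40592915181 ≈ 2.2776e-7 + 2.7628e-8*I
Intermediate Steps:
r(C) = -5 (r(C) = -6 - 1*(-1) = -6 + 1 = -5)
L(W) = -5 + W² + √2*W^(3/2) (L(W) = (W² + √(W + W)*W) - 5 = (W² + √(2*W)*W) - 5 = (W² + (√2*√W)*W) - 5 = (W² + √2*W^(3/2)) - 5 = -5 + W² + √2*W^(3/2))
h = 4326894 - 127296*I*√17 (h = (-5 + (-136)² + √2*(-136)^(3/2))*234 = (-5 + 18496 + √2*(-272*I*√34))*234 = (-5 + 18496 - 544*I*√17)*234 = (18491 - 544*I*√17)*234 = 4326894 - 127296*I*√17 ≈ 4.3269e+6 - 5.2486e+5*I)
1/h = 1/(4326894 - 127296*I*√17)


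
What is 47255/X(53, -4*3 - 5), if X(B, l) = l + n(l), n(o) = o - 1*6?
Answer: -9451/8 ≈ -1181.4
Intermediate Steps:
n(o) = -6 + o (n(o) = o - 6 = -6 + o)
X(B, l) = -6 + 2*l (X(B, l) = l + (-6 + l) = -6 + 2*l)
47255/X(53, -4*3 - 5) = 47255/(-6 + 2*(-4*3 - 5)) = 47255/(-6 + 2*(-12 - 5)) = 47255/(-6 + 2*(-17)) = 47255/(-6 - 34) = 47255/(-40) = 47255*(-1/40) = -9451/8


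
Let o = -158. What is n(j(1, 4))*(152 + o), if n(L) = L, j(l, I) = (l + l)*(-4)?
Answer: 48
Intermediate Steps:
j(l, I) = -8*l (j(l, I) = (2*l)*(-4) = -8*l)
n(j(1, 4))*(152 + o) = (-8*1)*(152 - 158) = -8*(-6) = 48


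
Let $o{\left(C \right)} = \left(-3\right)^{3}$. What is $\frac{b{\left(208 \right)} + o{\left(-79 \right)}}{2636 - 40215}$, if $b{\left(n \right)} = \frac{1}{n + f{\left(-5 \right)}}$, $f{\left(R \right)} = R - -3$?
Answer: $\frac{5561}{7741274} \approx 0.00071836$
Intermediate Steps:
$f{\left(R \right)} = 3 + R$ ($f{\left(R \right)} = R + 3 = 3 + R$)
$o{\left(C \right)} = -27$
$b{\left(n \right)} = \frac{1}{-2 + n}$ ($b{\left(n \right)} = \frac{1}{n + \left(3 - 5\right)} = \frac{1}{n - 2} = \frac{1}{-2 + n}$)
$\frac{b{\left(208 \right)} + o{\left(-79 \right)}}{2636 - 40215} = \frac{\frac{1}{-2 + 208} - 27}{2636 - 40215} = \frac{\frac{1}{206} - 27}{-37579} = \left(\frac{1}{206} - 27\right) \left(- \frac{1}{37579}\right) = \left(- \frac{5561}{206}\right) \left(- \frac{1}{37579}\right) = \frac{5561}{7741274}$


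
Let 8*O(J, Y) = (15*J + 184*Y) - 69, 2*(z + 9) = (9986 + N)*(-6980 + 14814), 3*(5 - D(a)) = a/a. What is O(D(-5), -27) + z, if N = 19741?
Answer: 931520233/8 ≈ 1.1644e+8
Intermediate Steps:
D(a) = 14/3 (D(a) = 5 - a/(3*a) = 5 - ⅓*1 = 5 - ⅓ = 14/3)
z = 116440650 (z = -9 + ((9986 + 19741)*(-6980 + 14814))/2 = -9 + (29727*7834)/2 = -9 + (½)*232881318 = -9 + 116440659 = 116440650)
O(J, Y) = -69/8 + 23*Y + 15*J/8 (O(J, Y) = ((15*J + 184*Y) - 69)/8 = (-69 + 15*J + 184*Y)/8 = -69/8 + 23*Y + 15*J/8)
O(D(-5), -27) + z = (-69/8 + 23*(-27) + (15/8)*(14/3)) + 116440650 = (-69/8 - 621 + 35/4) + 116440650 = -4967/8 + 116440650 = 931520233/8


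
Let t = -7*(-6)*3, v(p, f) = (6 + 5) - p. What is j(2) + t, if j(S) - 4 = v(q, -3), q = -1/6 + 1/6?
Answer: 141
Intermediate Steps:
q = 0 (q = -1*⅙ + 1*(⅙) = -⅙ + ⅙ = 0)
v(p, f) = 11 - p
j(S) = 15 (j(S) = 4 + (11 - 1*0) = 4 + (11 + 0) = 4 + 11 = 15)
t = 126 (t = 42*3 = 126)
j(2) + t = 15 + 126 = 141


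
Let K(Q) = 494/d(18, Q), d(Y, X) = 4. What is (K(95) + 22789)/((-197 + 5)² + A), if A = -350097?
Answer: -15275/208822 ≈ -0.073148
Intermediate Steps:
K(Q) = 247/2 (K(Q) = 494/4 = 494*(¼) = 247/2)
(K(95) + 22789)/((-197 + 5)² + A) = (247/2 + 22789)/((-197 + 5)² - 350097) = 45825/(2*((-192)² - 350097)) = 45825/(2*(36864 - 350097)) = (45825/2)/(-313233) = (45825/2)*(-1/313233) = -15275/208822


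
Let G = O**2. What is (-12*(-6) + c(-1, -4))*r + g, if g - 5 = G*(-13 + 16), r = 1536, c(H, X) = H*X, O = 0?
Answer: 116741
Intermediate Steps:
G = 0 (G = 0**2 = 0)
g = 5 (g = 5 + 0*(-13 + 16) = 5 + 0*3 = 5 + 0 = 5)
(-12*(-6) + c(-1, -4))*r + g = (-12*(-6) - 1*(-4))*1536 + 5 = (72 + 4)*1536 + 5 = 76*1536 + 5 = 116736 + 5 = 116741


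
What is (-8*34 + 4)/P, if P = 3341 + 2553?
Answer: -134/2947 ≈ -0.045470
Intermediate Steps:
P = 5894
(-8*34 + 4)/P = (-8*34 + 4)/5894 = (-272 + 4)*(1/5894) = -268*1/5894 = -134/2947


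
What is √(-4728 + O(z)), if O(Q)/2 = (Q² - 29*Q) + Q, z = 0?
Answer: 2*I*√1182 ≈ 68.76*I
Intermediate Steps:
O(Q) = -56*Q + 2*Q² (O(Q) = 2*((Q² - 29*Q) + Q) = 2*(Q² - 28*Q) = -56*Q + 2*Q²)
√(-4728 + O(z)) = √(-4728 + 2*0*(-28 + 0)) = √(-4728 + 2*0*(-28)) = √(-4728 + 0) = √(-4728) = 2*I*√1182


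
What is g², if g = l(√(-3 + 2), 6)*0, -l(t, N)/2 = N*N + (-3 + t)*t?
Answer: 0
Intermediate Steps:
l(t, N) = -2*N² - 2*t*(-3 + t) (l(t, N) = -2*(N*N + (-3 + t)*t) = -2*(N² + t*(-3 + t)) = -2*N² - 2*t*(-3 + t))
g = 0 (g = (-2*6² - 2*(√(-3 + 2))² + 6*√(-3 + 2))*0 = (-2*36 - 2*(√(-1))² + 6*√(-1))*0 = (-72 - 2*I² + 6*I)*0 = (-72 - 2*(-1) + 6*I)*0 = (-72 + 2 + 6*I)*0 = (-70 + 6*I)*0 = 0)
g² = 0² = 0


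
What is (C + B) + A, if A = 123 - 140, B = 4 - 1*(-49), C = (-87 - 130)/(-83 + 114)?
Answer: 29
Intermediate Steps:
C = -7 (C = -217/31 = -217*1/31 = -7)
B = 53 (B = 4 + 49 = 53)
A = -17
(C + B) + A = (-7 + 53) - 17 = 46 - 17 = 29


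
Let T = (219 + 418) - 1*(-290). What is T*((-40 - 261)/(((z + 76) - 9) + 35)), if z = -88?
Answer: -39861/2 ≈ -19931.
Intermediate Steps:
T = 927 (T = 637 + 290 = 927)
T*((-40 - 261)/(((z + 76) - 9) + 35)) = 927*((-40 - 261)/(((-88 + 76) - 9) + 35)) = 927*(-301/((-12 - 9) + 35)) = 927*(-301/(-21 + 35)) = 927*(-301/14) = 927*(-301*1/14) = 927*(-43/2) = -39861/2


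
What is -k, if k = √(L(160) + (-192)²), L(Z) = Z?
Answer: -4*√2314 ≈ -192.42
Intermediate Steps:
k = 4*√2314 (k = √(160 + (-192)²) = √(160 + 36864) = √37024 = 4*√2314 ≈ 192.42)
-k = -4*√2314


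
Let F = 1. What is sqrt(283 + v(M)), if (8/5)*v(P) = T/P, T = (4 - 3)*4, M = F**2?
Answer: sqrt(1142)/2 ≈ 16.897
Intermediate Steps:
M = 1 (M = 1**2 = 1)
T = 4 (T = 1*4 = 4)
v(P) = 5/(2*P) (v(P) = 5*(4/P)/8 = 5/(2*P))
sqrt(283 + v(M)) = sqrt(283 + (5/2)/1) = sqrt(283 + (5/2)*1) = sqrt(283 + 5/2) = sqrt(571/2) = sqrt(1142)/2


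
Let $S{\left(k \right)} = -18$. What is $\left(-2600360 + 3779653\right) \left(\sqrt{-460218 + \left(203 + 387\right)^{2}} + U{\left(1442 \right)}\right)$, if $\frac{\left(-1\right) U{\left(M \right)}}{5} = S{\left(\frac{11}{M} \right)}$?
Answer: $106136370 + 1179293 i \sqrt{112118} \approx 1.0614 \cdot 10^{8} + 3.9487 \cdot 10^{8} i$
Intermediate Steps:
$U{\left(M \right)} = 90$ ($U{\left(M \right)} = \left(-5\right) \left(-18\right) = 90$)
$\left(-2600360 + 3779653\right) \left(\sqrt{-460218 + \left(203 + 387\right)^{2}} + U{\left(1442 \right)}\right) = \left(-2600360 + 3779653\right) \left(\sqrt{-460218 + \left(203 + 387\right)^{2}} + 90\right) = 1179293 \left(\sqrt{-460218 + 590^{2}} + 90\right) = 1179293 \left(\sqrt{-460218 + 348100} + 90\right) = 1179293 \left(\sqrt{-112118} + 90\right) = 1179293 \left(i \sqrt{112118} + 90\right) = 1179293 \left(90 + i \sqrt{112118}\right) = 106136370 + 1179293 i \sqrt{112118}$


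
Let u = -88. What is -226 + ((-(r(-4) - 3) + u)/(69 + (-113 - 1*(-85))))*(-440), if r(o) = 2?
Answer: 29014/41 ≈ 707.66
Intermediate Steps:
-226 + ((-(r(-4) - 3) + u)/(69 + (-113 - 1*(-85))))*(-440) = -226 + ((-(2 - 3) - 88)/(69 + (-113 - 1*(-85))))*(-440) = -226 + ((-1*(-1) - 88)/(69 + (-113 + 85)))*(-440) = -226 + ((1 - 88)/(69 - 28))*(-440) = -226 - 87/41*(-440) = -226 + 38280/41 = 29014/41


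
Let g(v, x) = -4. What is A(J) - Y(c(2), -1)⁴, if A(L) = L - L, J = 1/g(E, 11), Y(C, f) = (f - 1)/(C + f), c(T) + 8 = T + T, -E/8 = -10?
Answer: -16/625 ≈ -0.025600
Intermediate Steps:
E = 80 (E = -8*(-10) = 80)
c(T) = -8 + 2*T (c(T) = -8 + (T + T) = -8 + 2*T)
Y(C, f) = (-1 + f)/(C + f)
J = -¼ (J = 1/(-4) = -¼ ≈ -0.25000)
A(L) = 0
A(J) - Y(c(2), -1)⁴ = 0 - ((-1 - 1)/((-8 + 2*2) - 1))⁴ = 0 - (-2/((-8 + 4) - 1))⁴ = 0 - (-2/(-4 - 1))⁴ = 0 - (-2/(-5))⁴ = 0 - (-⅕*(-2))⁴ = 0 - (⅖)⁴ = 0 - 1*16/625 = 0 - 16/625 = -16/625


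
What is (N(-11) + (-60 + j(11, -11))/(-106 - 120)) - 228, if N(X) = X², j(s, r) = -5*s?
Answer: -24067/226 ≈ -106.49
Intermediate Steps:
(N(-11) + (-60 + j(11, -11))/(-106 - 120)) - 228 = ((-11)² + (-60 - 5*11)/(-106 - 120)) - 228 = (121 + (-60 - 55)/(-226)) - 228 = (121 - 115*(-1/226)) - 228 = (121 + 115/226) - 228 = 27461/226 - 228 = -24067/226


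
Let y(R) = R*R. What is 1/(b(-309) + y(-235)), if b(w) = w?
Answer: 1/54916 ≈ 1.8210e-5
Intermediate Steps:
y(R) = R**2
1/(b(-309) + y(-235)) = 1/(-309 + (-235)**2) = 1/(-309 + 55225) = 1/54916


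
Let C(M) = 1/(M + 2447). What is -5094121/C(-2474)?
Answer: 137541267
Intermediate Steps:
C(M) = 1/(2447 + M)
-5094121/C(-2474) = -5094121/(1/(2447 - 2474)) = -5094121/(1/(-27)) = -5094121/(-1/27) = -5094121*(-27) = 137541267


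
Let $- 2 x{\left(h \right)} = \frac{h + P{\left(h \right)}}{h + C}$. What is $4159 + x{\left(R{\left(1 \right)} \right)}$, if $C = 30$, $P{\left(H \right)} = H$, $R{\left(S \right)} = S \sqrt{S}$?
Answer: $\frac{128928}{31} \approx 4159.0$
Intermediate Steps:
$R{\left(S \right)} = S^{\frac{3}{2}}$
$x{\left(h \right)} = - \frac{h}{30 + h}$ ($x{\left(h \right)} = - \frac{\left(h + h\right) \frac{1}{h + 30}}{2} = - \frac{2 h \frac{1}{30 + h}}{2} = - \frac{h}{30 + h}$)
$4159 + x{\left(R{\left(1 \right)} \right)} = 4159 - \frac{1^{\frac{3}{2}}}{30 + 1^{\frac{3}{2}}} = 4159 - 1 \frac{1}{30 + 1} = 4159 - 1 \cdot \frac{1}{31} = 4159 - \frac{1}{31} = \frac{128928}{31}$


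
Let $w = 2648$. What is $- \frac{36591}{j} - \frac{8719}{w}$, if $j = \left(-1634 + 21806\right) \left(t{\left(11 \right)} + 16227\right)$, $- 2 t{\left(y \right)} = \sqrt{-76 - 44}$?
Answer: $- \frac{1286484038287393}{390697795996664} - \frac{12197 i \sqrt{30}}{1770533818716} \approx -3.2928 - 3.7732 \cdot 10^{-8} i$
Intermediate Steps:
$t{\left(y \right)} = - i \sqrt{30}$ ($t{\left(y \right)} = - \frac{\sqrt{-76 - 44}}{2} = - \frac{\sqrt{-120}}{2} = - \frac{2 i \sqrt{30}}{2} = - i \sqrt{30}$)
$j = 327331044 - 20172 i \sqrt{30}$ ($j = \left(-1634 + 21806\right) \left(- i \sqrt{30} + 16227\right) = 20172 \left(16227 - i \sqrt{30}\right) = 327331044 - 20172 i \sqrt{30} \approx 3.2733 \cdot 10^{8} - 1.1049 \cdot 10^{5} i$)
$- \frac{36591}{j} - \frac{8719}{w} = - \frac{36591}{327331044 - 20172 i \sqrt{30}} - \frac{8719}{2648} = - \frac{8719}{2648} - \frac{36591}{327331044 - 20172 i \sqrt{30}}$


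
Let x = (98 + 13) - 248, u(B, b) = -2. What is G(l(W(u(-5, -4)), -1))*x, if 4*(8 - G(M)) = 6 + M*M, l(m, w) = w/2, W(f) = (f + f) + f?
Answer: -14111/16 ≈ -881.94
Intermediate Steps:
W(f) = 3*f (W(f) = 2*f + f = 3*f)
l(m, w) = w/2 (l(m, w) = w*(1/2) = w/2)
G(M) = 13/2 - M**2/4 (G(M) = 8 - (6 + M*M)/4 = 8 - (6 + M**2)/4 = 8 + (-3/2 - M**2/4) = 13/2 - M**2/4)
x = -137 (x = 111 - 248 = -137)
G(l(W(u(-5, -4)), -1))*x = (13/2 - ((1/2)*(-1))**2/4)*(-137) = (13/2 - (-1/2)**2/4)*(-137) = (13/2 - 1/4*1/4)*(-137) = (13/2 - 1/16)*(-137) = (103/16)*(-137) = -14111/16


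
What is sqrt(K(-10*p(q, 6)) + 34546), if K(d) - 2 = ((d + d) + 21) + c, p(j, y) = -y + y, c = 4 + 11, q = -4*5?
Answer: 2*sqrt(8646) ≈ 185.97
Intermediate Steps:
q = -20
c = 15
p(j, y) = 0
K(d) = 38 + 2*d (K(d) = 2 + (((d + d) + 21) + 15) = 2 + ((2*d + 21) + 15) = 2 + ((21 + 2*d) + 15) = 2 + (36 + 2*d) = 38 + 2*d)
sqrt(K(-10*p(q, 6)) + 34546) = sqrt((38 + 2*(-10*0)) + 34546) = sqrt((38 + 2*0) + 34546) = sqrt((38 + 0) + 34546) = sqrt(38 + 34546) = sqrt(34584) = 2*sqrt(8646)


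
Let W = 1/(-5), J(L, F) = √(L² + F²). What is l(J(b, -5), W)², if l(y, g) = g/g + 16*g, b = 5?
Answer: 121/25 ≈ 4.8400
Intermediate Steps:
J(L, F) = √(F² + L²)
W = -⅕ ≈ -0.20000
l(y, g) = 1 + 16*g
l(J(b, -5), W)² = (1 + 16*(-⅕))² = (1 - 16/5)² = (-11/5)² = 121/25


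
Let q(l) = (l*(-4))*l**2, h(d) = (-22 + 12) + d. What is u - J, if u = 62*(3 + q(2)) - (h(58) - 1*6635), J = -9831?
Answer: 14620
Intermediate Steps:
h(d) = -10 + d
q(l) = -4*l**3 (q(l) = (-4*l)*l**2 = -4*l**3)
u = 4789 (u = 62*(3 - 4*2**3) - ((-10 + 58) - 1*6635) = 62*(3 - 4*8) - (48 - 6635) = 62*(3 - 32) - 1*(-6587) = 62*(-29) + 6587 = -1798 + 6587 = 4789)
u - J = 4789 - 1*(-9831) = 4789 + 9831 = 14620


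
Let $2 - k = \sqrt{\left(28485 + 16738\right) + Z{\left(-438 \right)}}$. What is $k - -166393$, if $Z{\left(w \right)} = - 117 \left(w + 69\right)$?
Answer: $166395 - 14 \sqrt{451} \approx 1.661 \cdot 10^{5}$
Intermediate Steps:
$Z{\left(w \right)} = -8073 - 117 w$ ($Z{\left(w \right)} = - 117 \left(69 + w\right) = -8073 - 117 w$)
$k = 2 - 14 \sqrt{451}$ ($k = 2 - \sqrt{\left(28485 + 16738\right) - -43173} = 2 - \sqrt{45223 + \left(-8073 + 51246\right)} = 2 - \sqrt{45223 + 43173} = 2 - \sqrt{88396} = 2 - 14 \sqrt{451} \approx -295.31$)
$k - -166393 = \left(2 - 14 \sqrt{451}\right) - -166393 = \left(2 - 14 \sqrt{451}\right) + 166393 = 166395 - 14 \sqrt{451}$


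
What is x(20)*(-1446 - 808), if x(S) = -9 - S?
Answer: 65366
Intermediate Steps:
x(20)*(-1446 - 808) = (-9 - 1*20)*(-1446 - 808) = (-9 - 20)*(-2254) = -29*(-2254) = 65366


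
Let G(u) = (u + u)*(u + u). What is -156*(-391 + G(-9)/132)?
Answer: 666744/11 ≈ 60613.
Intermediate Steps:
G(u) = 4*u**2 (G(u) = (2*u)*(2*u) = 4*u**2)
-156*(-391 + G(-9)/132) = -156*(-391 + (4*(-9)**2)/132) = -156*(-391 + (4*81)*(1/132)) = -156*(-391 + 324*(1/132)) = -156*(-391 + 27/11) = -156*(-4274/11) = 666744/11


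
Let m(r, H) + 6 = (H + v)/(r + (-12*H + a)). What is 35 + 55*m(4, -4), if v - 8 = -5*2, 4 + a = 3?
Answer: -5125/17 ≈ -301.47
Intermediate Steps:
a = -1 (a = -4 + 3 = -1)
v = -2 (v = 8 - 5*2 = 8 - 10 = -2)
m(r, H) = -6 + (-2 + H)/(-1 + r - 12*H) (m(r, H) = -6 + (H - 2)/(r + (-12*H - 1)) = -6 + (-2 + H)/(r + (-1 - 12*H)) = -6 + (-2 + H)/(-1 + r - 12*H))
35 + 55*m(4, -4) = 35 + 55*((-4 - 73*(-4) + 6*4)/(1 - 1*4 + 12*(-4))) = 35 + 55*((-4 + 292 + 24)/(1 - 4 - 48)) = 35 + 55*(312/(-51)) = 35 + 55*(-1/51*312) = 35 + 55*(-104/17) = 35 - 5720/17 = -5125/17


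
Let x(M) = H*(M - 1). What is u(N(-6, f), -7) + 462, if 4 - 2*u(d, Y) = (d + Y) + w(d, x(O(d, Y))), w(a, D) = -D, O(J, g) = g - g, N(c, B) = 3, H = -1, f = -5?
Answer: 933/2 ≈ 466.50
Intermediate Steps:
O(J, g) = 0
x(M) = 1 - M (x(M) = -(M - 1) = -(-1 + M) = 1 - M)
u(d, Y) = 5/2 - Y/2 - d/2 (u(d, Y) = 2 - ((d + Y) - (1 - 1*0))/2 = 2 - ((Y + d) - (1 + 0))/2 = 2 - ((Y + d) - 1*1)/2 = 2 - ((Y + d) - 1)/2 = 2 - (-1 + Y + d)/2 = 2 + (½ - Y/2 - d/2) = 5/2 - Y/2 - d/2)
u(N(-6, f), -7) + 462 = (5/2 - ½*(-7) - ½*3) + 462 = (5/2 + 7/2 - 3/2) + 462 = 9/2 + 462 = 933/2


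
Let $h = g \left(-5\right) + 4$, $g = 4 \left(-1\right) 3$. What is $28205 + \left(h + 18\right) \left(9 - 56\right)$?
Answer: $24351$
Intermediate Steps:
$g = -12$ ($g = \left(-4\right) 3 = -12$)
$h = 64$ ($h = \left(-12\right) \left(-5\right) + 4 = 60 + 4 = 64$)
$28205 + \left(h + 18\right) \left(9 - 56\right) = 28205 + \left(64 + 18\right) \left(9 - 56\right) = 28205 + 82 \left(-47\right) = 28205 - 3854 = 24351$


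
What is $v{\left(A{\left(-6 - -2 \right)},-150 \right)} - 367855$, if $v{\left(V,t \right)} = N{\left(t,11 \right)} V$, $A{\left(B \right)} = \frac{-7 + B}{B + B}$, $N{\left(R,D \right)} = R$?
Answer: $- \frac{1472245}{4} \approx -3.6806 \cdot 10^{5}$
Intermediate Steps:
$A{\left(B \right)} = \frac{-7 + B}{2 B}$
$v{\left(V,t \right)} = V t$ ($v{\left(V,t \right)} = t V = V t$)
$v{\left(A{\left(-6 - -2 \right)},-150 \right)} - 367855 = \frac{-7 - 4}{2 \left(-6 - -2\right)} \left(-150\right) - 367855 = \frac{-7 + \left(-6 + 2\right)}{2 \left(-6 + 2\right)} \left(-150\right) - 367855 = \frac{-7 - 4}{2 \left(-4\right)} \left(-150\right) - 367855 = \frac{1}{2} \left(- \frac{1}{4}\right) \left(-11\right) \left(-150\right) - 367855 = \frac{11}{8} \left(-150\right) - 367855 = - \frac{825}{4} - 367855 = - \frac{1472245}{4}$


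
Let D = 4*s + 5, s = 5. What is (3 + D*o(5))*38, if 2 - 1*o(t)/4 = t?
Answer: -11286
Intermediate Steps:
o(t) = 8 - 4*t
D = 25 (D = 4*5 + 5 = 20 + 5 = 25)
(3 + D*o(5))*38 = (3 + 25*(8 - 4*5))*38 = (3 + 25*(8 - 20))*38 = (3 + 25*(-12))*38 = (3 - 300)*38 = -297*38 = -11286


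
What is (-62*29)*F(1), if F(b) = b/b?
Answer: -1798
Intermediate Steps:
F(b) = 1
(-62*29)*F(1) = -62*29*1 = -1798*1 = -1798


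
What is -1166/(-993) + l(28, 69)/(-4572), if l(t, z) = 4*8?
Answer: 441598/378333 ≈ 1.1672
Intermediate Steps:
l(t, z) = 32
-1166/(-993) + l(28, 69)/(-4572) = -1166/(-993) + 32/(-4572) = -1166*(-1/993) + 32*(-1/4572) = 1166/993 - 8/1143 = 441598/378333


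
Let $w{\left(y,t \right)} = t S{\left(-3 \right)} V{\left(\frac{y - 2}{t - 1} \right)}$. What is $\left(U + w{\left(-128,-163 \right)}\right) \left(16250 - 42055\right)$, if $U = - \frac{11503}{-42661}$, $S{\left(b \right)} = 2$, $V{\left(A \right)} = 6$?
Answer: $\frac{2152999222465}{42661} \approx 5.0468 \cdot 10^{7}$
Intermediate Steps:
$w{\left(y,t \right)} = 12 t$ ($w{\left(y,t \right)} = t 2 \cdot 6 = 2 t 6 = 12 t$)
$U = \frac{11503}{42661}$ ($U = \left(-11503\right) \left(- \frac{1}{42661}\right) = \frac{11503}{42661} \approx 0.26964$)
$\left(U + w{\left(-128,-163 \right)}\right) \left(16250 - 42055\right) = \left(\frac{11503}{42661} + 12 \left(-163\right)\right) \left(16250 - 42055\right) = \left(\frac{11503}{42661} - 1956\right) \left(-25805\right) = \left(- \frac{83433413}{42661}\right) \left(-25805\right) = \frac{2152999222465}{42661}$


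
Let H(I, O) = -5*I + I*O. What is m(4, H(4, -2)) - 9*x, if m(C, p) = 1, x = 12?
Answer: -107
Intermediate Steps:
m(4, H(4, -2)) - 9*x = 1 - 9*12 = 1 - 108 = -107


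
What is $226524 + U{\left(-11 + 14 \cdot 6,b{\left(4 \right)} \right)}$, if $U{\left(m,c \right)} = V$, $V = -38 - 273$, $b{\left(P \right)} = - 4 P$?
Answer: $226213$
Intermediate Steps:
$V = -311$ ($V = -38 - 273 = -311$)
$U{\left(m,c \right)} = -311$
$226524 + U{\left(-11 + 14 \cdot 6,b{\left(4 \right)} \right)} = 226524 - 311 = 226213$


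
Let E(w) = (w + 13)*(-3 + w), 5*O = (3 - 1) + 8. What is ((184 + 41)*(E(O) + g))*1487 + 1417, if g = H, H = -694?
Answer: -237212258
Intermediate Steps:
O = 2 (O = ((3 - 1) + 8)/5 = (2 + 8)/5 = (⅕)*10 = 2)
g = -694
E(w) = (-3 + w)*(13 + w) (E(w) = (13 + w)*(-3 + w) = (-3 + w)*(13 + w))
((184 + 41)*(E(O) + g))*1487 + 1417 = ((184 + 41)*((-39 + 2² + 10*2) - 694))*1487 + 1417 = (225*((-39 + 4 + 20) - 694))*1487 + 1417 = (225*(-15 - 694))*1487 + 1417 = (225*(-709))*1487 + 1417 = -159525*1487 + 1417 = -237213675 + 1417 = -237212258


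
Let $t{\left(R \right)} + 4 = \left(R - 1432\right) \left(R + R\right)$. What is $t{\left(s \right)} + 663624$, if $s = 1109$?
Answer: $-52794$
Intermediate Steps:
$t{\left(R \right)} = -4 + 2 R \left(-1432 + R\right)$ ($t{\left(R \right)} = -4 + \left(R - 1432\right) \left(R + R\right) = -4 + \left(-1432 + R\right) 2 R = -4 + 2 R \left(-1432 + R\right)$)
$t{\left(s \right)} + 663624 = \left(-4 - 3176176 + 2 \cdot 1109^{2}\right) + 663624 = \left(-4 - 3176176 + 2 \cdot 1229881\right) + 663624 = \left(-4 - 3176176 + 2459762\right) + 663624 = -716418 + 663624 = -52794$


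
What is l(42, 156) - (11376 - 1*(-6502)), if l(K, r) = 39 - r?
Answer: -17995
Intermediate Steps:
l(42, 156) - (11376 - 1*(-6502)) = (39 - 1*156) - (11376 - 1*(-6502)) = (39 - 156) - (11376 + 6502) = -117 - 1*17878 = -117 - 17878 = -17995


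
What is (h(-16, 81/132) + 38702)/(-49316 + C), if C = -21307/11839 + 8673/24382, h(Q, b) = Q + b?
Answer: -245678835269539/313189784929890 ≈ -0.78444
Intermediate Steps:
C = -416827627/288658498 (C = -21307*1/11839 + 8673*(1/24382) = -21307/11839 + 8673/24382 = -416827627/288658498 ≈ -1.4440)
(h(-16, 81/132) + 38702)/(-49316 + C) = ((-16 + 81/132) + 38702)/(-49316 - 416827627/288658498) = ((-16 + 81*(1/132)) + 38702)/(-14235899314995/288658498) = ((-16 + 27/44) + 38702)*(-288658498/14235899314995) = (-677/44 + 38702)*(-288658498/14235899314995) = (1702211/44)*(-288658498/14235899314995) = -245678835269539/313189784929890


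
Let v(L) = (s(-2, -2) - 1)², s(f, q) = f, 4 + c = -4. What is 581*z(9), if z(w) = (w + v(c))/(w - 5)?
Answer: 5229/2 ≈ 2614.5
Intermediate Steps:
c = -8 (c = -4 - 4 = -8)
v(L) = 9 (v(L) = (-2 - 1)² = (-3)² = 9)
z(w) = (9 + w)/(-5 + w) (z(w) = (w + 9)/(w - 5) = (9 + w)/(-5 + w))
581*z(9) = 581*((9 + 9)/(-5 + 9)) = 581*(18/4) = 581*((¼)*18) = 581*(9/2) = 5229/2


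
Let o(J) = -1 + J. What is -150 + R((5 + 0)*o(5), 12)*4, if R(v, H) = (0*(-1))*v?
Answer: -150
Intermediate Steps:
R(v, H) = 0 (R(v, H) = 0*v = 0)
-150 + R((5 + 0)*o(5), 12)*4 = -150 + 0*4 = -150 + 0 = -150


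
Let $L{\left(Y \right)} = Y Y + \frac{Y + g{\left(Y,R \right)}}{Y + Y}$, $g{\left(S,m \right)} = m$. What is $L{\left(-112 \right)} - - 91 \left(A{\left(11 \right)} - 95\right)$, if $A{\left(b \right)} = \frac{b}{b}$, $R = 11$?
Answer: $\frac{893861}{224} \approx 3990.4$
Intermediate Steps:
$A{\left(b \right)} = 1$
$L{\left(Y \right)} = Y^{2} + \frac{11 + Y}{2 Y}$ ($L{\left(Y \right)} = Y Y + \frac{Y + 11}{Y + Y} = Y^{2} + \frac{11 + Y}{2 Y}$)
$L{\left(-112 \right)} - - 91 \left(A{\left(11 \right)} - 95\right) = \frac{11 - 112 + 2 \left(-112\right)^{3}}{2 \left(-112\right)} - - 91 \left(1 - 95\right) = \frac{1}{2} \left(- \frac{1}{112}\right) \left(11 - 112 + 2 \left(-1404928\right)\right) - \left(-91\right) \left(-94\right) = \frac{1}{2} \left(- \frac{1}{112}\right) \left(11 - 112 - 2809856\right) - 8554 = \frac{1}{2} \left(- \frac{1}{112}\right) \left(-2809957\right) - 8554 = \frac{2809957}{224} - 8554 = \frac{893861}{224}$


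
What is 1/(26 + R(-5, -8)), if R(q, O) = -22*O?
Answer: 1/202 ≈ 0.0049505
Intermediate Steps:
1/(26 + R(-5, -8)) = 1/(26 - 22*(-8)) = 1/(26 + 176) = 1/202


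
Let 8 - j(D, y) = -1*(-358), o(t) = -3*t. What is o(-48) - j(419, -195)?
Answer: 494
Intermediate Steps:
j(D, y) = -350 (j(D, y) = 8 - (-1)*(-358) = 8 - 1*358 = 8 - 358 = -350)
o(-48) - j(419, -195) = -3*(-48) - 1*(-350) = 144 + 350 = 494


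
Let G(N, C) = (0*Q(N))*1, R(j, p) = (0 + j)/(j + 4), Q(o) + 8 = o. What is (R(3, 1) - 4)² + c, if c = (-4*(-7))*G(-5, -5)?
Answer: 625/49 ≈ 12.755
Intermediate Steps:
Q(o) = -8 + o
R(j, p) = j/(4 + j)
G(N, C) = 0 (G(N, C) = (0*(-8 + N))*1 = 0*1 = 0)
c = 0 (c = -4*(-7)*0 = 28*0 = 0)
(R(3, 1) - 4)² + c = (3/(4 + 3) - 4)² + 0 = (3/7 - 4)² + 0 = (-25/7)² + 0 = 625/49 + 0 = 625/49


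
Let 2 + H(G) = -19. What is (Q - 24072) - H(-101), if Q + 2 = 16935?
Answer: -7118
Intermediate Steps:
Q = 16933 (Q = -2 + 16935 = 16933)
H(G) = -21 (H(G) = -2 - 19 = -21)
(Q - 24072) - H(-101) = (16933 - 24072) - 1*(-21) = -7139 + 21 = -7118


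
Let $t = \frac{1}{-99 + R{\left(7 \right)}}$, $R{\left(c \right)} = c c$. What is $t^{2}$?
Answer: $\frac{1}{2500} \approx 0.0004$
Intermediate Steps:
$R{\left(c \right)} = c^{2}$
$t = - \frac{1}{50}$ ($t = \frac{1}{-99 + 7^{2}} = \frac{1}{-99 + 49} = \frac{1}{-50} = - \frac{1}{50} \approx -0.02$)
$t^{2} = \left(- \frac{1}{50}\right)^{2} = \frac{1}{2500}$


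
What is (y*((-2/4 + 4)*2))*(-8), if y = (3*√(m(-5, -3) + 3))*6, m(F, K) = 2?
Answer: -1008*√5 ≈ -2254.0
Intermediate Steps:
y = 18*√5 (y = (3*√(2 + 3))*6 = (3*√5)*6 = 18*√5 ≈ 40.249)
(y*((-2/4 + 4)*2))*(-8) = ((18*√5)*((-2/4 + 4)*2))*(-8) = ((18*√5)*((-2*¼ + 4)*2))*(-8) = ((18*√5)*((-½ + 4)*2))*(-8) = ((18*√5)*((7/2)*2))*(-8) = ((18*√5)*7)*(-8) = (126*√5)*(-8) = -1008*√5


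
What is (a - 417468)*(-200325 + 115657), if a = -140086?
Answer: 47206982072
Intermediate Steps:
(a - 417468)*(-200325 + 115657) = (-140086 - 417468)*(-200325 + 115657) = -557554*(-84668) = 47206982072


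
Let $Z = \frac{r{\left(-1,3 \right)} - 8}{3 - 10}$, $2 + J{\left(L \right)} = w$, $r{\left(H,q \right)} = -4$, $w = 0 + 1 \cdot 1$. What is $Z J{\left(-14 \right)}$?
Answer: $- \frac{12}{7} \approx -1.7143$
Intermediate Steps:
$w = 1$ ($w = 0 + 1 = 1$)
$J{\left(L \right)} = -1$ ($J{\left(L \right)} = -2 + 1 = -1$)
$Z = \frac{12}{7}$ ($Z = \frac{-4 - 8}{3 - 10} = - \frac{12}{-7} = \left(-12\right) \left(- \frac{1}{7}\right) = \frac{12}{7} \approx 1.7143$)
$Z J{\left(-14 \right)} = \frac{12}{7} \left(-1\right) = - \frac{12}{7}$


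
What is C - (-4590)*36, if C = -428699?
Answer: -263459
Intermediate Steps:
C - (-4590)*36 = -428699 - (-4590)*36 = -428699 - 1*(-165240) = -428699 + 165240 = -263459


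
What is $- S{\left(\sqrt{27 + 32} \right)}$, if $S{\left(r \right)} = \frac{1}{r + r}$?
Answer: $- \frac{\sqrt{59}}{118} \approx -0.065094$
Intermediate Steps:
$S{\left(r \right)} = \frac{1}{2 r}$
$- S{\left(\sqrt{27 + 32} \right)} = - \frac{1}{2 \sqrt{27 + 32}} = - \frac{1}{2 \sqrt{59}} = - \frac{\frac{1}{59} \sqrt{59}}{2} = - \frac{\sqrt{59}}{118}$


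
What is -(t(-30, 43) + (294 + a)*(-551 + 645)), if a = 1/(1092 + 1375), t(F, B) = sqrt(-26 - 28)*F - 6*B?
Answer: -67541620/2467 + 90*I*sqrt(6) ≈ -27378.0 + 220.45*I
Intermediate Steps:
t(F, B) = -6*B + 3*I*F*sqrt(6) (t(F, B) = sqrt(-54)*F - 6*B = (3*I*sqrt(6))*F - 6*B = 3*I*F*sqrt(6) - 6*B = -6*B + 3*I*F*sqrt(6))
a = 1/2467 ≈ 0.00040535
-(t(-30, 43) + (294 + a)*(-551 + 645)) = -((-6*43 + 3*I*(-30)*sqrt(6)) + (294 + 1/2467)*(-551 + 645)) = -((-258 - 90*I*sqrt(6)) + (725299/2467)*94) = -((-258 - 90*I*sqrt(6)) + 68178106/2467) = -(67541620/2467 - 90*I*sqrt(6)) = -67541620/2467 + 90*I*sqrt(6)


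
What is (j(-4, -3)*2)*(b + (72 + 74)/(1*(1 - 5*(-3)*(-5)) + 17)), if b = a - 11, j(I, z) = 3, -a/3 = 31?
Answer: -12148/19 ≈ -639.37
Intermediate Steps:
a = -93 (a = -3*31 = -93)
b = -104 (b = -93 - 11 = -104)
(j(-4, -3)*2)*(b + (72 + 74)/(1*(1 - 5*(-3)*(-5)) + 17)) = (3*2)*(-104 + (72 + 74)/(1*(1 - 5*(-3)*(-5)) + 17)) = 6*(-104 + 146/(1*(1 + 15*(-5)) + 17)) = 6*(-104 + 146/(1*(1 - 75) + 17)) = 6*(-104 + 146/(1*(-74) + 17)) = 6*(-104 + 146/(-74 + 17)) = 6*(-104 + 146/(-57)) = 6*(-104 + 146*(-1/57)) = 6*(-104 - 146/57) = 6*(-6074/57) = -12148/19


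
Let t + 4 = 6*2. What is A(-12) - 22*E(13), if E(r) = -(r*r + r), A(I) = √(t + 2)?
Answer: 4004 + √10 ≈ 4007.2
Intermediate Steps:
t = 8 (t = -4 + 6*2 = -4 + 12 = 8)
A(I) = √10 (A(I) = √(8 + 2) = √10)
E(r) = -r - r² (E(r) = -(r² + r) = -(r + r²) = -r - r²)
A(-12) - 22*E(13) = √10 - (-22)*13*(1 + 13) = √10 - (-22)*13*14 = √10 - 22*(-182) = √10 + 4004 = 4004 + √10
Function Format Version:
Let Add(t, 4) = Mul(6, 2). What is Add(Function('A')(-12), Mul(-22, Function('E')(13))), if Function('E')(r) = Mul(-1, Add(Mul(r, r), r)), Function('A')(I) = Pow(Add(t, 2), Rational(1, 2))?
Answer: Add(4004, Pow(10, Rational(1, 2))) ≈ 4007.2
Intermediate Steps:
t = 8 (t = Add(-4, Mul(6, 2)) = Add(-4, 12) = 8)
Function('A')(I) = Pow(10, Rational(1, 2)) (Function('A')(I) = Pow(Add(8, 2), Rational(1, 2)) = Pow(10, Rational(1, 2)))
Function('E')(r) = Add(Mul(-1, r), Mul(-1, Pow(r, 2))) (Function('E')(r) = Mul(-1, Add(Pow(r, 2), r)) = Mul(-1, Add(r, Pow(r, 2))) = Add(Mul(-1, r), Mul(-1, Pow(r, 2))))
Add(Function('A')(-12), Mul(-22, Function('E')(13))) = Add(Pow(10, Rational(1, 2)), Mul(-22, Mul(-1, 13, Add(1, 13)))) = Add(Pow(10, Rational(1, 2)), Mul(-22, Mul(-1, 13, 14))) = Add(Pow(10, Rational(1, 2)), Mul(-22, -182)) = Add(Pow(10, Rational(1, 2)), 4004) = Add(4004, Pow(10, Rational(1, 2)))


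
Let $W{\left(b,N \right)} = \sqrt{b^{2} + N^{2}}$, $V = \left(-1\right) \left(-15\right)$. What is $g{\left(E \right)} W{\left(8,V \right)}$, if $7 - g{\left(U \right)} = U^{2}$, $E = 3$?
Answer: $-34$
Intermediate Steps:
$V = 15$
$g{\left(U \right)} = 7 - U^{2}$
$W{\left(b,N \right)} = \sqrt{N^{2} + b^{2}}$
$g{\left(E \right)} W{\left(8,V \right)} = \left(7 - 3^{2}\right) \sqrt{15^{2} + 8^{2}} = \left(7 - 9\right) \sqrt{225 + 64} = \left(7 - 9\right) \sqrt{289} = \left(-2\right) 17 = -34$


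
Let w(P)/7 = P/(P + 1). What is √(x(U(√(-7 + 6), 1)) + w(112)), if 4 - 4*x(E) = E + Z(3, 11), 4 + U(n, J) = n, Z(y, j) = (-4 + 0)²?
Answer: √(252216 - 12769*I)/226 ≈ 2.2229 - 0.056233*I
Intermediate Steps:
Z(y, j) = 16 (Z(y, j) = (-4)² = 16)
U(n, J) = -4 + n
x(E) = -3 - E/4 (x(E) = 1 - (E + 16)/4 = 1 - (16 + E)/4 = 1 + (-4 - E/4) = -3 - E/4)
w(P) = 7*P/(1 + P) (w(P) = 7*(P/(P + 1)) = 7*(P/(1 + P)) = 7*P/(1 + P))
√(x(U(√(-7 + 6), 1)) + w(112)) = √((-3 - (-4 + √(-7 + 6))/4) + 7*112/(1 + 112)) = √((-3 - (-4 + √(-1))/4) + 7*112/113) = √((-3 - (-4 + I)/4) + 7*112*(1/113)) = √((-3 + (1 - I/4)) + 784/113) = √((-2 - I/4) + 784/113) = √(558/113 - I/4)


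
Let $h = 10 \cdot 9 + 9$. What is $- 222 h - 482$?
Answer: $-22460$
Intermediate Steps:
$h = 99$ ($h = 90 + 9 = 99$)
$- 222 h - 482 = \left(-222\right) 99 - 482 = -21978 - 482 = -22460$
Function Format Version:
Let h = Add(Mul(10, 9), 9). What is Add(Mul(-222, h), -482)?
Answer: -22460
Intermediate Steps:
h = 99 (h = Add(90, 9) = 99)
Add(Mul(-222, h), -482) = Add(Mul(-222, 99), -482) = Add(-21978, -482) = -22460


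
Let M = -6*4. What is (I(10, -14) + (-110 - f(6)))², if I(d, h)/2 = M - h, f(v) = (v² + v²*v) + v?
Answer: 150544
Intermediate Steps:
M = -24
f(v) = v + v² + v³ (f(v) = (v² + v³) + v = v + v² + v³)
I(d, h) = -48 - 2*h (I(d, h) = 2*(-24 - h) = -48 - 2*h)
(I(10, -14) + (-110 - f(6)))² = ((-48 - 2*(-14)) + (-110 - 6*(1 + 6 + 6²)))² = ((-48 + 28) + (-110 - 6*(1 + 6 + 36)))² = (-20 + (-110 - 6*43))² = (-20 + (-110 - 1*258))² = (-20 + (-110 - 258))² = (-20 - 368)² = (-388)² = 150544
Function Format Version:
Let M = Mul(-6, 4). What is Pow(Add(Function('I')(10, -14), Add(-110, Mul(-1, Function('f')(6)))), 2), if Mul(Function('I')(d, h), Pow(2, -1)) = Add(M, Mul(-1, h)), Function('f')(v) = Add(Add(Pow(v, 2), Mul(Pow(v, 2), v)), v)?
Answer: 150544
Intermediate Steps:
M = -24
Function('f')(v) = Add(v, Pow(v, 2), Pow(v, 3)) (Function('f')(v) = Add(Add(Pow(v, 2), Pow(v, 3)), v) = Add(v, Pow(v, 2), Pow(v, 3)))
Function('I')(d, h) = Add(-48, Mul(-2, h)) (Function('I')(d, h) = Mul(2, Add(-24, Mul(-1, h))) = Add(-48, Mul(-2, h)))
Pow(Add(Function('I')(10, -14), Add(-110, Mul(-1, Function('f')(6)))), 2) = Pow(Add(Add(-48, Mul(-2, -14)), Add(-110, Mul(-1, Mul(6, Add(1, 6, Pow(6, 2)))))), 2) = Pow(Add(Add(-48, 28), Add(-110, Mul(-1, Mul(6, Add(1, 6, 36))))), 2) = Pow(Add(-20, Add(-110, Mul(-1, Mul(6, 43)))), 2) = Pow(Add(-20, Add(-110, Mul(-1, 258))), 2) = Pow(Add(-20, Add(-110, -258)), 2) = Pow(Add(-20, -368), 2) = Pow(-388, 2) = 150544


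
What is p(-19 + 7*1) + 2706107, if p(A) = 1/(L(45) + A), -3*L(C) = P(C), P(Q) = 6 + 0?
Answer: 37885497/14 ≈ 2.7061e+6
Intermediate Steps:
P(Q) = 6
L(C) = -2 (L(C) = -⅓*6 = -2)
p(A) = 1/(-2 + A)
p(-19 + 7*1) + 2706107 = 1/(-2 + (-19 + 7*1)) + 2706107 = 1/(-2 + (-19 + 7)) + 2706107 = 1/(-2 - 12) + 2706107 = 1/(-14) + 2706107 = -1/14 + 2706107 = 37885497/14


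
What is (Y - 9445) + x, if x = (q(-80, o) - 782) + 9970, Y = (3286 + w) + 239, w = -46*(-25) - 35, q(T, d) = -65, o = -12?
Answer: 4318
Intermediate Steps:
w = 1115 (w = 1150 - 35 = 1115)
Y = 4640 (Y = (3286 + 1115) + 239 = 4401 + 239 = 4640)
x = 9123 (x = (-65 - 782) + 9970 = -847 + 9970 = 9123)
(Y - 9445) + x = (4640 - 9445) + 9123 = -4805 + 9123 = 4318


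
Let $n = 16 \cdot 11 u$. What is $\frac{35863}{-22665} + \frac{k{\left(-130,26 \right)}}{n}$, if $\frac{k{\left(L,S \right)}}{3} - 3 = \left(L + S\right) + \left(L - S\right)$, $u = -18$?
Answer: $- \frac{10682141}{7978080} \approx -1.3389$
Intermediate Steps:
$k{\left(L,S \right)} = 9 + 6 L$ ($k{\left(L,S \right)} = 9 + 3 \left(\left(L + S\right) + \left(L - S\right)\right) = 9 + 3 \cdot 2 L = 9 + 6 L$)
$n = -3168$ ($n = 16 \cdot 11 \left(-18\right) = 176 \left(-18\right) = -3168$)
$\frac{35863}{-22665} + \frac{k{\left(-130,26 \right)}}{n} = \frac{35863}{-22665} + \frac{9 + 6 \left(-130\right)}{-3168} = 35863 \left(- \frac{1}{22665}\right) + \left(9 - 780\right) \left(- \frac{1}{3168}\right) = - \frac{35863}{22665} - - \frac{257}{1056} = - \frac{35863}{22665} + \frac{257}{1056} = - \frac{10682141}{7978080}$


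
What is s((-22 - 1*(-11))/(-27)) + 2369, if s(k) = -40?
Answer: 2329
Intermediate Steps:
s((-22 - 1*(-11))/(-27)) + 2369 = -40 + 2369 = 2329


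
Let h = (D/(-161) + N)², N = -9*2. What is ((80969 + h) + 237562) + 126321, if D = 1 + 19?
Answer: 11539523416/25921 ≈ 4.4518e+5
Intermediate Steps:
N = -18
D = 20
h = 8514724/25921 (h = (20/(-161) - 18)² = (20*(-1/161) - 18)² = (-20/161 - 18)² = (-2918/161)² = 8514724/25921 ≈ 328.49)
((80969 + h) + 237562) + 126321 = ((80969 + 8514724/25921) + 237562) + 126321 = (2107312173/25921 + 237562) + 126321 = 8265156775/25921 + 126321 = 11539523416/25921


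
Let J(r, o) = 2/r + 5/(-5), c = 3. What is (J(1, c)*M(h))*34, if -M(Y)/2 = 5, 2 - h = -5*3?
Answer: -340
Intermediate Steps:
h = 17 (h = 2 - (-5)*3 = 2 - 1*(-15) = 2 + 15 = 17)
M(Y) = -10 (M(Y) = -2*5 = -10)
J(r, o) = -1 + 2/r (J(r, o) = 2/r + 5*(-⅕) = 2/r - 1 = -1 + 2/r)
(J(1, c)*M(h))*34 = (((2 - 1*1)/1)*(-10))*34 = ((1*(2 - 1))*(-10))*34 = ((1*1)*(-10))*34 = (1*(-10))*34 = -10*34 = -340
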